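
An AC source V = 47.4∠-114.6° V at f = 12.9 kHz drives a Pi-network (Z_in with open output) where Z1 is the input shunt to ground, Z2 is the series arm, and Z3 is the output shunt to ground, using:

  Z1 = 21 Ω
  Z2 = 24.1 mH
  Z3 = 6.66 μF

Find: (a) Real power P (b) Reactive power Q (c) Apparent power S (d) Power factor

Step 1 — Angular frequency: ω = 2π·f = 2π·1.29e+04 = 8.105e+04 rad/s.
Step 2 — Component impedances:
  Z1: Z = R = 21 Ω
  Z2: Z = jωL = j·8.105e+04·0.0241 = 0 + j1953 Ω
  Z3: Z = 1/(jωC) = -j/(ω·C) = 0 - j1.852 Ω
Step 3 — With open output, the series arm Z2 and the output shunt Z3 appear in series to ground: Z2 + Z3 = 0 + j1952 Ω.
Step 4 — Parallel with input shunt Z1: Z_in = Z1 || (Z2 + Z3) = 21 + j0.226 Ω = 21∠0.6° Ω.
Step 5 — Source phasor: V = 47.4∠-114.6° V = -19.73 - j43.1 V.
Step 6 — Current: I = V / Z = -0.9617 - j2.042 A = 2.257∠-115.2° A.
Step 7 — Complex power: S = V·I* = 107 + j1.151 VA.
Step 8 — Real power: P = Re(S) = 107 W.
Step 9 — Reactive power: Q = Im(S) = 1.151 VAR.
Step 10 — Apparent power: |S| = 107 VA.
Step 11 — Power factor: PF = P/|S| = 0.9999 (lagging).

(a) P = 107 W  (b) Q = 1.151 VAR  (c) S = 107 VA  (d) PF = 0.9999 (lagging)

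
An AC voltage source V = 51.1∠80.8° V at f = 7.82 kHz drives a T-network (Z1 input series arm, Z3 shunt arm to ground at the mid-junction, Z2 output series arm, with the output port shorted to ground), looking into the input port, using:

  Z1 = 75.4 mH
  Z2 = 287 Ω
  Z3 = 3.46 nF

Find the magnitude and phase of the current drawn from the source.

Step 1 — Angular frequency: ω = 2π·f = 2π·7820 = 4.913e+04 rad/s.
Step 2 — Component impedances:
  Z1: Z = jωL = j·4.913e+04·0.0754 = 0 + j3705 Ω
  Z2: Z = R = 287 Ω
  Z3: Z = 1/(jωC) = -j/(ω·C) = 0 - j5882 Ω
Step 3 — With the output port shorted to ground, the output series arm Z2 runs from the junction to ground; the shunt arm Z3 also runs from the junction to ground. They appear in parallel: Z3 || Z2 = 286.3 - j13.97 Ω.
Step 4 — Series with input arm Z1: Z_in = Z1 + (Z3 || Z2) = 286.3 + j3691 Ω = 3702∠85.6° Ω.
Step 5 — Source phasor: V = 51.1∠80.8° V = 8.17 + j50.44 V.
Step 6 — Ohm's law: I = V / Z_total = (8.17 + j50.44) / (286.3 + j3691) = 0.01376 - j0.001146 A.
Step 7 — Convert to polar: |I| = 0.0138 A, ∠I = -4.8°.

I = 0.0138∠-4.8° A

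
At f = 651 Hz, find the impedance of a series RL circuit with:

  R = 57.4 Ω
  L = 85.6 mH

Step 1 — Angular frequency: ω = 2π·f = 2π·651 = 4090 rad/s.
Step 2 — Component impedances:
  R: Z = R = 57.4 Ω
  L: Z = jωL = j·4090·0.0856 = 0 + j350.1 Ω
Step 3 — Series combination: Z_total = R + L = 57.4 + j350.1 Ω = 354.8∠80.7° Ω.

Z = 57.4 + j350.1 Ω = 354.8∠80.7° Ω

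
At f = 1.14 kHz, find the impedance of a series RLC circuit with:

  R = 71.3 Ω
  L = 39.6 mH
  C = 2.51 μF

Step 1 — Angular frequency: ω = 2π·f = 2π·1140 = 7163 rad/s.
Step 2 — Component impedances:
  R: Z = R = 71.3 Ω
  L: Z = jωL = j·7163·0.0396 = 0 + j283.6 Ω
  C: Z = 1/(jωC) = -j/(ω·C) = 0 - j55.62 Ω
Step 3 — Series combination: Z_total = R + L + C = 71.3 + j228 Ω = 238.9∠72.6° Ω.

Z = 71.3 + j228 Ω = 238.9∠72.6° Ω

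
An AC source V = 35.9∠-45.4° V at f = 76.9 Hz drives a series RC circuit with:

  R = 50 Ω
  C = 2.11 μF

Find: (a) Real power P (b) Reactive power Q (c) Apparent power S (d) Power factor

Step 1 — Angular frequency: ω = 2π·f = 2π·76.9 = 483.2 rad/s.
Step 2 — Component impedances:
  R: Z = R = 50 Ω
  C: Z = 1/(jωC) = -j/(ω·C) = 0 - j980.9 Ω
Step 3 — Series combination: Z_total = R + C = 50 - j980.9 Ω = 982.1∠-87.1° Ω.
Step 4 — Source phasor: V = 35.9∠-45.4° V = 25.21 - j25.56 V.
Step 5 — Current: I = V / Z = 0.0273 + j0.02431 A = 0.03655∠41.7° A.
Step 6 — Complex power: S = V·I* = 0.06681 - j1.311 VA.
Step 7 — Real power: P = Re(S) = 0.06681 W.
Step 8 — Reactive power: Q = Im(S) = -1.311 VAR.
Step 9 — Apparent power: |S| = 1.312 VA.
Step 10 — Power factor: PF = P/|S| = 0.05091 (leading).

(a) P = 0.06681 W  (b) Q = -1.311 VAR  (c) S = 1.312 VA  (d) PF = 0.05091 (leading)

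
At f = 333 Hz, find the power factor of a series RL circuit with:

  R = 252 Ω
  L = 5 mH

Step 1 — Angular frequency: ω = 2π·f = 2π·333 = 2092 rad/s.
Step 2 — Component impedances:
  R: Z = R = 252 Ω
  L: Z = jωL = j·2092·0.005 = 0 + j10.46 Ω
Step 3 — Series combination: Z_total = R + L = 252 + j10.46 Ω = 252.2∠2.4° Ω.
Step 4 — Power factor: PF = cos(φ) = Re(Z)/|Z| = 252/252.22 = 0.9991.
Step 5 — Type: Im(Z) = 10.46 ⇒ lagging (phase φ = 2.4°).

PF = 0.9991 (lagging, φ = 2.4°)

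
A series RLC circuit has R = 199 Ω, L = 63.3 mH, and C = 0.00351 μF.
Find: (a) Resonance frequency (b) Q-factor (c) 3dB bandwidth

Step 1 — Resonance: ω₀ = 1/√(LC) = 1/√(0.0633·3.51e-09) = 6.709e+04 rad/s.
Step 2 — f₀ = ω₀/(2π) = 1.068e+04 Hz.
Step 3 — Series Q: Q = ω₀L/R = 6.709e+04·0.0633/199 = 21.34.
Step 4 — Bandwidth: Δω = ω₀/Q = 3144 rad/s; BW = Δω/(2π) = 500.3 Hz.

(a) f₀ = 1.068e+04 Hz  (b) Q = 21.34  (c) BW = 500.3 Hz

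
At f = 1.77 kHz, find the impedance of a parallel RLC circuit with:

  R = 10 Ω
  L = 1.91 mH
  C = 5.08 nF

Step 1 — Angular frequency: ω = 2π·f = 2π·1770 = 1.112e+04 rad/s.
Step 2 — Component impedances:
  R: Z = R = 10 Ω
  L: Z = jωL = j·1.112e+04·0.00191 = 0 + j21.24 Ω
  C: Z = 1/(jωC) = -j/(ω·C) = 0 - j1.77e+04 Ω
Step 3 — Parallel combination: 1/Z_total = 1/R + 1/L + 1/C; Z_total = 8.189 + j3.851 Ω = 9.05∠25.2° Ω.

Z = 8.189 + j3.851 Ω = 9.05∠25.2° Ω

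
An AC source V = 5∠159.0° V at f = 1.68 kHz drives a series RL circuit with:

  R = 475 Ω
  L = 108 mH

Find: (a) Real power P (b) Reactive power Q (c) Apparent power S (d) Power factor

Step 1 — Angular frequency: ω = 2π·f = 2π·1680 = 1.056e+04 rad/s.
Step 2 — Component impedances:
  R: Z = R = 475 Ω
  L: Z = jωL = j·1.056e+04·0.108 = 0 + j1140 Ω
Step 3 — Series combination: Z_total = R + L = 475 + j1140 Ω = 1235∠67.4° Ω.
Step 4 — Source phasor: V = 5∠159.0° V = -4.668 + j1.792 V.
Step 5 — Current: I = V / Z = -0.0001144 + j0.004047 A = 0.004049∠91.6° A.
Step 6 — Complex power: S = V·I* = 0.007785 + j0.01869 VA.
Step 7 — Real power: P = Re(S) = 0.007785 W.
Step 8 — Reactive power: Q = Im(S) = 0.01869 VAR.
Step 9 — Apparent power: |S| = 0.02024 VA.
Step 10 — Power factor: PF = P/|S| = 0.3846 (lagging).

(a) P = 0.007785 W  (b) Q = 0.01869 VAR  (c) S = 0.02024 VA  (d) PF = 0.3846 (lagging)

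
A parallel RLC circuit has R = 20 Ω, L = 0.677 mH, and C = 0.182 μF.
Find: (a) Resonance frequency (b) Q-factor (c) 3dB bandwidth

Step 1 — Resonance: ω₀ = 1/√(LC) = 1/√(0.000677·1.82e-07) = 9.009e+04 rad/s.
Step 2 — f₀ = ω₀/(2π) = 1.434e+04 Hz.
Step 3 — Parallel Q: Q = R/(ω₀L) = 20/(9.009e+04·0.000677) = 0.3279.
Step 4 — Bandwidth: Δω = ω₀/Q = 2.747e+05 rad/s; BW = Δω/(2π) = 4.372e+04 Hz.

(a) f₀ = 1.434e+04 Hz  (b) Q = 0.3279  (c) BW = 4.372e+04 Hz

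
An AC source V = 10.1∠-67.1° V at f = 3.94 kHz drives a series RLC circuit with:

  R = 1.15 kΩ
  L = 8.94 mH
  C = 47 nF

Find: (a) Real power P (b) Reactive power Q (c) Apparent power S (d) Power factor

Step 1 — Angular frequency: ω = 2π·f = 2π·3940 = 2.476e+04 rad/s.
Step 2 — Component impedances:
  R: Z = R = 1150 Ω
  L: Z = jωL = j·2.476e+04·0.00894 = 0 + j221.3 Ω
  C: Z = 1/(jωC) = -j/(ω·C) = 0 - j859.5 Ω
Step 3 — Series combination: Z_total = R + L + C = 1150 - j638.1 Ω = 1315∠-29.0° Ω.
Step 4 — Source phasor: V = 10.1∠-67.1° V = 3.93 - j9.304 V.
Step 5 — Current: I = V / Z = 0.006045 - j0.004736 A = 0.007679∠-38.1° A.
Step 6 — Complex power: S = V·I* = 0.06782 - j0.03763 VA.
Step 7 — Real power: P = Re(S) = 0.06782 W.
Step 8 — Reactive power: Q = Im(S) = -0.03763 VAR.
Step 9 — Apparent power: |S| = 0.07756 VA.
Step 10 — Power factor: PF = P/|S| = 0.8744 (leading).

(a) P = 0.06782 W  (b) Q = -0.03763 VAR  (c) S = 0.07756 VA  (d) PF = 0.8744 (leading)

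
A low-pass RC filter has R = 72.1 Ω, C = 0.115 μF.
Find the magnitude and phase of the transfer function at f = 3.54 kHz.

Step 1 — Angular frequency: ω = 2π·3540 = 2.224e+04 rad/s.
Step 2 — Transfer function: H(jω) = 1/(1 + jωRC).
Step 3 — Denominator: 1 + jωRC = 1 + j·2.224e+04·72.1·1.15e-07 = 1 + j0.1844.
Step 4 — H = 0.9671 - j0.1784.
Step 5 — Magnitude: |H| = 0.9834 (-0.1 dB); phase: φ = -10.4°.

|H| = 0.9834 (-0.1 dB), φ = -10.4°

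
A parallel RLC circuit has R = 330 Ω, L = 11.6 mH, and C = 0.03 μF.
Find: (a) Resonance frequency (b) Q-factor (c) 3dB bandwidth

Step 1 — Resonance: ω₀ = 1/√(LC) = 1/√(0.0116·3e-08) = 5.361e+04 rad/s.
Step 2 — f₀ = ω₀/(2π) = 8532 Hz.
Step 3 — Parallel Q: Q = R/(ω₀L) = 330/(5.361e+04·0.0116) = 0.5307.
Step 4 — Bandwidth: Δω = ω₀/Q = 1.01e+05 rad/s; BW = Δω/(2π) = 1.608e+04 Hz.

(a) f₀ = 8532 Hz  (b) Q = 0.5307  (c) BW = 1.608e+04 Hz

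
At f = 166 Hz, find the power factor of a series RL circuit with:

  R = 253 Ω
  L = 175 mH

Step 1 — Angular frequency: ω = 2π·f = 2π·166 = 1043 rad/s.
Step 2 — Component impedances:
  R: Z = R = 253 Ω
  L: Z = jωL = j·1043·0.175 = 0 + j182.5 Ω
Step 3 — Series combination: Z_total = R + L = 253 + j182.5 Ω = 312∠35.8° Ω.
Step 4 — Power factor: PF = cos(φ) = Re(Z)/|Z| = 253/311.97 = 0.811.
Step 5 — Type: Im(Z) = 182.5 ⇒ lagging (phase φ = 35.8°).

PF = 0.811 (lagging, φ = 35.8°)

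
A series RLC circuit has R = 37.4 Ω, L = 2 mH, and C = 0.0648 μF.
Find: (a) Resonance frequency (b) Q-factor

Step 1 — Resonance condition Im(Z)=0 gives ω₀ = 1/√(LC).
Step 2 — ω₀ = 1/√(0.002·6.48e-08) = 8.784e+04 rad/s.
Step 3 — f₀ = ω₀/(2π) = 1.398e+04 Hz.
Step 4 — Series Q: Q = ω₀L/R = 8.784e+04·0.002/37.4 = 4.697.

(a) f₀ = 1.398e+04 Hz  (b) Q = 4.697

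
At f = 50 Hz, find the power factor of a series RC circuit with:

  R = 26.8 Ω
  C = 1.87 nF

Step 1 — Angular frequency: ω = 2π·f = 2π·50 = 314.2 rad/s.
Step 2 — Component impedances:
  R: Z = R = 26.8 Ω
  C: Z = 1/(jωC) = -j/(ω·C) = 0 - j1.702e+06 Ω
Step 3 — Series combination: Z_total = R + C = 26.8 - j1.702e+06 Ω = 1.702e+06∠-90.0° Ω.
Step 4 — Power factor: PF = cos(φ) = Re(Z)/|Z| = 26.8/1.7022e+06 = 1.574e-05.
Step 5 — Type: Im(Z) = -1.702e+06 ⇒ leading (phase φ = -90.0°).

PF = 1.574e-05 (leading, φ = -90.0°)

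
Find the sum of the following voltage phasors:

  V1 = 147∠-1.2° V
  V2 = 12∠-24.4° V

Step 1 — Convert each phasor to rectangular form:
  V1 = 147·(cos(-1.2°) + j·sin(-1.2°)) = 147 - j3.079 V
  V2 = 12·(cos(-24.4°) + j·sin(-24.4°)) = 10.93 - j4.957 V
Step 2 — Sum components: V_total = 157.9 - j8.036 V.
Step 3 — Convert to polar: |V_total| = 158.1 V, ∠V_total = -2.9°.

V_total = 158.1∠-2.9° V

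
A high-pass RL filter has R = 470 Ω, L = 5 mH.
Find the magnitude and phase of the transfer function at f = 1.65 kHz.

Step 1 — Angular frequency: ω = 2π·1650 = 1.037e+04 rad/s.
Step 2 — Transfer function: H(jω) = jωL/(R + jωL).
Step 3 — Numerator jωL = j·51.84; denominator R + jωL = 470 + j51.84.
Step 4 — H = 0.01202 + j0.109.
Step 5 — Magnitude: |H| = 0.1096 (-19.2 dB); phase: φ = 83.7°.

|H| = 0.1096 (-19.2 dB), φ = 83.7°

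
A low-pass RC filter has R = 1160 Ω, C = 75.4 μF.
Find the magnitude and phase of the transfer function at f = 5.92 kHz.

Step 1 — Angular frequency: ω = 2π·5920 = 3.72e+04 rad/s.
Step 2 — Transfer function: H(jω) = 1/(1 + jωRC).
Step 3 — Denominator: 1 + jωRC = 1 + j·3.72e+04·1160·7.54e-05 = 1 + j3253.
Step 4 — H = 9.448e-08 - j0.0003074.
Step 5 — Magnitude: |H| = 0.0003074 (-70.2 dB); phase: φ = -90.0°.

|H| = 0.0003074 (-70.2 dB), φ = -90.0°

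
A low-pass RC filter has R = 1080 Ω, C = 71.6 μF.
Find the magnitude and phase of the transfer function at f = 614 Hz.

Step 1 — Angular frequency: ω = 2π·614 = 3858 rad/s.
Step 2 — Transfer function: H(jω) = 1/(1 + jωRC).
Step 3 — Denominator: 1 + jωRC = 1 + j·3858·1080·7.16e-05 = 1 + j298.3.
Step 4 — H = 1.124e-05 - j0.003352.
Step 5 — Magnitude: |H| = 0.003352 (-49.5 dB); phase: φ = -89.8°.

|H| = 0.003352 (-49.5 dB), φ = -89.8°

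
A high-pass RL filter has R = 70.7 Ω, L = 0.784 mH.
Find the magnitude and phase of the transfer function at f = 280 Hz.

Step 1 — Angular frequency: ω = 2π·280 = 1759 rad/s.
Step 2 — Transfer function: H(jω) = jωL/(R + jωL).
Step 3 — Numerator jωL = j·1.379; denominator R + jωL = 70.7 + j1.379.
Step 4 — H = 0.0003805 + j0.0195.
Step 5 — Magnitude: |H| = 0.01951 (-34.2 dB); phase: φ = 88.9°.

|H| = 0.01951 (-34.2 dB), φ = 88.9°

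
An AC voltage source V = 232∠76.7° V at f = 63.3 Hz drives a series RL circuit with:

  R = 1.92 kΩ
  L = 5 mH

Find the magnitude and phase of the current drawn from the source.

Step 1 — Angular frequency: ω = 2π·f = 2π·63.3 = 397.7 rad/s.
Step 2 — Component impedances:
  R: Z = R = 1920 Ω
  L: Z = jωL = j·397.7·0.005 = 0 + j1.989 Ω
Step 3 — Series combination: Z_total = R + L = 1920 + j1.989 Ω = 1920∠0.1° Ω.
Step 4 — Source phasor: V = 232∠76.7° V = 53.37 + j225.8 V.
Step 5 — Ohm's law: I = V / Z_total = (53.37 + j225.8) / (1920 + j1.989) = 0.02792 + j0.1176 A.
Step 6 — Convert to polar: |I| = 0.1208 A, ∠I = 76.6°.

I = 0.1208∠76.6° A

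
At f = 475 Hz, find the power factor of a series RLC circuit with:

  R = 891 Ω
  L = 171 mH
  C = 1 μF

Step 1 — Angular frequency: ω = 2π·f = 2π·475 = 2985 rad/s.
Step 2 — Component impedances:
  R: Z = R = 891 Ω
  L: Z = jωL = j·2985·0.171 = 0 + j510.4 Ω
  C: Z = 1/(jωC) = -j/(ω·C) = 0 - j335.1 Ω
Step 3 — Series combination: Z_total = R + L + C = 891 + j175.3 Ω = 908.1∠11.1° Ω.
Step 4 — Power factor: PF = cos(φ) = Re(Z)/|Z| = 891/908.1 = 0.9812.
Step 5 — Type: Im(Z) = 175.3 ⇒ lagging (phase φ = 11.1°).

PF = 0.9812 (lagging, φ = 11.1°)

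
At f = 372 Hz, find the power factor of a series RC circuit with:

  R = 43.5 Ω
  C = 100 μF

Step 1 — Angular frequency: ω = 2π·f = 2π·372 = 2337 rad/s.
Step 2 — Component impedances:
  R: Z = R = 43.5 Ω
  C: Z = 1/(jωC) = -j/(ω·C) = 0 - j4.278 Ω
Step 3 — Series combination: Z_total = R + C = 43.5 - j4.278 Ω = 43.71∠-5.6° Ω.
Step 4 — Power factor: PF = cos(φ) = Re(Z)/|Z| = 43.5/43.71 = 0.9952.
Step 5 — Type: Im(Z) = -4.278 ⇒ leading (phase φ = -5.6°).

PF = 0.9952 (leading, φ = -5.6°)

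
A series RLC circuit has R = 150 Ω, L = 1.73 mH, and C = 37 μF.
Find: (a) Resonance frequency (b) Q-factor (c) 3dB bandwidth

Step 1 — Resonance condition Im(Z)=0 gives ω₀ = 1/√(LC).
Step 2 — ω₀ = 1/√(0.00173·3.7e-05) = 3953 rad/s.
Step 3 — f₀ = ω₀/(2π) = 629.1 Hz.
Step 4 — Series Q: Q = ω₀L/R = 3953·0.00173/150 = 0.04559.
Step 5 — 3dB bandwidth: Δω = ω₀/Q = 8.671e+04 rad/s; BW = Δω/(2π) = 1.38e+04 Hz.

(a) f₀ = 629.1 Hz  (b) Q = 0.04559  (c) BW = 1.38e+04 Hz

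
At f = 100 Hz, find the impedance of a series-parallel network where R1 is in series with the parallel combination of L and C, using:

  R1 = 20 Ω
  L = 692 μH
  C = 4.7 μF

Step 1 — Angular frequency: ω = 2π·f = 2π·100 = 628.3 rad/s.
Step 2 — Component impedances:
  R1: Z = R = 20 Ω
  L: Z = jωL = j·628.3·0.000692 = 0 + j0.4348 Ω
  C: Z = 1/(jωC) = -j/(ω·C) = 0 - j338.6 Ω
Step 3 — Parallel branch: L || C = 1/(1/L + 1/C) = 0 + j0.4354 Ω.
Step 4 — Series with R1: Z_total = R1 + (L || C) = 20 + j0.4354 Ω = 20∠1.2° Ω.

Z = 20 + j0.4354 Ω = 20∠1.2° Ω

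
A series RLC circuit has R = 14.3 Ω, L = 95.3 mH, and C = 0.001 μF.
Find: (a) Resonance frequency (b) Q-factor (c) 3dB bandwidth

Step 1 — Resonance: ω₀ = 1/√(LC) = 1/√(0.0953·1e-09) = 1.024e+05 rad/s.
Step 2 — f₀ = ω₀/(2π) = 1.63e+04 Hz.
Step 3 — Series Q: Q = ω₀L/R = 1.024e+05·0.0953/14.3 = 682.7.
Step 4 — Bandwidth: Δω = ω₀/Q = 150.1 rad/s; BW = Δω/(2π) = 23.88 Hz.

(a) f₀ = 1.63e+04 Hz  (b) Q = 682.7  (c) BW = 23.88 Hz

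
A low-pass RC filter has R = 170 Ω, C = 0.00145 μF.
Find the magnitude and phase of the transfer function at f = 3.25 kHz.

Step 1 — Angular frequency: ω = 2π·3250 = 2.042e+04 rad/s.
Step 2 — Transfer function: H(jω) = 1/(1 + jωRC).
Step 3 — Denominator: 1 + jωRC = 1 + j·2.042e+04·170·1.45e-09 = 1 + j0.005034.
Step 4 — H = 1 - j0.005033.
Step 5 — Magnitude: |H| = 1 (-0.0 dB); phase: φ = -0.3°.

|H| = 1 (-0.0 dB), φ = -0.3°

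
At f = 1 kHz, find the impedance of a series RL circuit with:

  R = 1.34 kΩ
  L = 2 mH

Step 1 — Angular frequency: ω = 2π·f = 2π·1000 = 6283 rad/s.
Step 2 — Component impedances:
  R: Z = R = 1340 Ω
  L: Z = jωL = j·6283·0.002 = 0 + j12.57 Ω
Step 3 — Series combination: Z_total = R + L = 1340 + j12.57 Ω = 1340∠0.5° Ω.

Z = 1340 + j12.57 Ω = 1340∠0.5° Ω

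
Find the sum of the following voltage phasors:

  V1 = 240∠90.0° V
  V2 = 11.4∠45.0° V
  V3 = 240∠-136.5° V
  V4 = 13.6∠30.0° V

Step 1 — Convert each phasor to rectangular form:
  V1 = 240·(cos(90.0°) + j·sin(90.0°)) = 0 + j240 V
  V2 = 11.4·(cos(45.0°) + j·sin(45.0°)) = 8.061 + j8.061 V
  V3 = 240·(cos(-136.5°) + j·sin(-136.5°)) = -174.1 - j165.2 V
  V4 = 13.6·(cos(30.0°) + j·sin(30.0°)) = 11.78 + j6.8 V
Step 2 — Sum components: V_total = -154.3 + j89.66 V.
Step 3 — Convert to polar: |V_total| = 178.4 V, ∠V_total = 149.8°.

V_total = 178.4∠149.8° V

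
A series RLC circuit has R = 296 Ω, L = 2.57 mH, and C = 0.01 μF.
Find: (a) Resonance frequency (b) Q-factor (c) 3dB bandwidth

Step 1 — Resonance: ω₀ = 1/√(LC) = 1/√(0.00257·1e-08) = 1.973e+05 rad/s.
Step 2 — f₀ = ω₀/(2π) = 3.139e+04 Hz.
Step 3 — Series Q: Q = ω₀L/R = 1.973e+05·0.00257/296 = 1.713.
Step 4 — Bandwidth: Δω = ω₀/Q = 1.152e+05 rad/s; BW = Δω/(2π) = 1.833e+04 Hz.

(a) f₀ = 3.139e+04 Hz  (b) Q = 1.713  (c) BW = 1.833e+04 Hz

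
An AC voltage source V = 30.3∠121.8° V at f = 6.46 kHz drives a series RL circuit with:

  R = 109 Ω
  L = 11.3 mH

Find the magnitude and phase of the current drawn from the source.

Step 1 — Angular frequency: ω = 2π·f = 2π·6460 = 4.059e+04 rad/s.
Step 2 — Component impedances:
  R: Z = R = 109 Ω
  L: Z = jωL = j·4.059e+04·0.0113 = 0 + j458.7 Ω
Step 3 — Series combination: Z_total = R + L = 109 + j458.7 Ω = 471.4∠76.6° Ω.
Step 4 — Source phasor: V = 30.3∠121.8° V = -15.97 + j25.75 V.
Step 5 — Ohm's law: I = V / Z_total = (-15.97 + j25.75) / (109 + j458.7) = 0.04531 + j0.04558 A.
Step 6 — Convert to polar: |I| = 0.06427 A, ∠I = 45.2°.

I = 0.06427∠45.2° A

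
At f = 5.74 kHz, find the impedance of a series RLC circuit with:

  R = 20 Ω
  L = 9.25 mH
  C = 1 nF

Step 1 — Angular frequency: ω = 2π·f = 2π·5740 = 3.607e+04 rad/s.
Step 2 — Component impedances:
  R: Z = R = 20 Ω
  L: Z = jωL = j·3.607e+04·0.00925 = 0 + j333.6 Ω
  C: Z = 1/(jωC) = -j/(ω·C) = 0 - j2.773e+04 Ω
Step 3 — Series combination: Z_total = R + L + C = 20 - j2.739e+04 Ω = 2.739e+04∠-90.0° Ω.

Z = 20 - j2.739e+04 Ω = 2.739e+04∠-90.0° Ω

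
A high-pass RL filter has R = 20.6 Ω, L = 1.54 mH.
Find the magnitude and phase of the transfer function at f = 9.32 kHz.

Step 1 — Angular frequency: ω = 2π·9320 = 5.856e+04 rad/s.
Step 2 — Transfer function: H(jω) = jωL/(R + jωL).
Step 3 — Numerator jωL = j·90.18; denominator R + jωL = 20.6 + j90.18.
Step 4 — H = 0.9504 + j0.2171.
Step 5 — Magnitude: |H| = 0.9749 (-0.2 dB); phase: φ = 12.9°.

|H| = 0.9749 (-0.2 dB), φ = 12.9°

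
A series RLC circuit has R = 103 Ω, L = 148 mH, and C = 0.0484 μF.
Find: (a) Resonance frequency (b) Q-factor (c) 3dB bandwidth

Step 1 — Resonance: ω₀ = 1/√(LC) = 1/√(0.148·4.84e-08) = 1.182e+04 rad/s.
Step 2 — f₀ = ω₀/(2π) = 1880 Hz.
Step 3 — Series Q: Q = ω₀L/R = 1.182e+04·0.148/103 = 16.98.
Step 4 — Bandwidth: Δω = ω₀/Q = 695.9 rad/s; BW = Δω/(2π) = 110.8 Hz.

(a) f₀ = 1880 Hz  (b) Q = 16.98  (c) BW = 110.8 Hz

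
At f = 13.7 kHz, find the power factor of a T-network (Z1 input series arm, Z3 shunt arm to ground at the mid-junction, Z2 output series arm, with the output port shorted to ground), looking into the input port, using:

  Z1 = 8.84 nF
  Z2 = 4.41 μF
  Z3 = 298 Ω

Step 1 — Angular frequency: ω = 2π·f = 2π·1.37e+04 = 8.608e+04 rad/s.
Step 2 — Component impedances:
  Z1: Z = 1/(jωC) = -j/(ω·C) = 0 - j1314 Ω
  Z2: Z = 1/(jωC) = -j/(ω·C) = 0 - j2.634 Ω
  Z3: Z = R = 298 Ω
Step 3 — With the output port shorted to ground, the output series arm Z2 runs from the junction to ground; the shunt arm Z3 also runs from the junction to ground. They appear in parallel: Z3 || Z2 = 0.02328 - j2.634 Ω.
Step 4 — Series with input arm Z1: Z_in = Z1 + (Z3 || Z2) = 0.02328 - j1317 Ω = 1317∠-90.0° Ω.
Step 5 — Power factor: PF = cos(φ) = Re(Z)/|Z| = 0.02328/1317 = 1.768e-05.
Step 6 — Type: Im(Z) = -1317 ⇒ leading (phase φ = -90.0°).

PF = 1.768e-05 (leading, φ = -90.0°)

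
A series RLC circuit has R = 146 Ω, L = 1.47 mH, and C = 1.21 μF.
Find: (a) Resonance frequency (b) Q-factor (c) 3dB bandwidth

Step 1 — Resonance: ω₀ = 1/√(LC) = 1/√(0.00147·1.21e-06) = 2.371e+04 rad/s.
Step 2 — f₀ = ω₀/(2π) = 3774 Hz.
Step 3 — Series Q: Q = ω₀L/R = 2.371e+04·0.00147/146 = 0.2387.
Step 4 — Bandwidth: Δω = ω₀/Q = 9.932e+04 rad/s; BW = Δω/(2π) = 1.581e+04 Hz.

(a) f₀ = 3774 Hz  (b) Q = 0.2387  (c) BW = 1.581e+04 Hz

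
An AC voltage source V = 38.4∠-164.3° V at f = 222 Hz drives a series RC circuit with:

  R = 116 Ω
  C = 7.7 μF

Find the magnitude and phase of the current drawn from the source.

Step 1 — Angular frequency: ω = 2π·f = 2π·222 = 1395 rad/s.
Step 2 — Component impedances:
  R: Z = R = 116 Ω
  C: Z = 1/(jωC) = -j/(ω·C) = 0 - j93.11 Ω
Step 3 — Series combination: Z_total = R + C = 116 - j93.11 Ω = 148.7∠-38.8° Ω.
Step 4 — Source phasor: V = 38.4∠-164.3° V = -36.97 - j10.39 V.
Step 5 — Ohm's law: I = V / Z_total = (-36.97 - j10.39) / (116 - j93.11) = -0.1501 - j0.21 A.
Step 6 — Convert to polar: |I| = 0.2582 A, ∠I = -125.5°.

I = 0.2582∠-125.5° A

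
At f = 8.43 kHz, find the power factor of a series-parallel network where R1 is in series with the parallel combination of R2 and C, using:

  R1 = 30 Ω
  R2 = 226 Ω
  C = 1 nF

Step 1 — Angular frequency: ω = 2π·f = 2π·8430 = 5.297e+04 rad/s.
Step 2 — Component impedances:
  R1: Z = R = 30 Ω
  R2: Z = R = 226 Ω
  C: Z = 1/(jωC) = -j/(ω·C) = 0 - j1.888e+04 Ω
Step 3 — Parallel branch: R2 || C = 1/(1/R2 + 1/C) = 226 - j2.705 Ω.
Step 4 — Series with R1: Z_total = R1 + (R2 || C) = 256 - j2.705 Ω = 256∠-0.6° Ω.
Step 5 — Power factor: PF = cos(φ) = Re(Z)/|Z| = 255.968/255.982 = 0.9999.
Step 6 — Type: Im(Z) = -2.705 ⇒ leading (phase φ = -0.6°).

PF = 0.9999 (leading, φ = -0.6°)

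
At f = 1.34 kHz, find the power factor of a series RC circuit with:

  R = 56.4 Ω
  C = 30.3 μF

Step 1 — Angular frequency: ω = 2π·f = 2π·1340 = 8419 rad/s.
Step 2 — Component impedances:
  R: Z = R = 56.4 Ω
  C: Z = 1/(jωC) = -j/(ω·C) = 0 - j3.92 Ω
Step 3 — Series combination: Z_total = R + C = 56.4 - j3.92 Ω = 56.54∠-4.0° Ω.
Step 4 — Power factor: PF = cos(φ) = Re(Z)/|Z| = 56.4/56.536 = 0.9976.
Step 5 — Type: Im(Z) = -3.92 ⇒ leading (phase φ = -4.0°).

PF = 0.9976 (leading, φ = -4.0°)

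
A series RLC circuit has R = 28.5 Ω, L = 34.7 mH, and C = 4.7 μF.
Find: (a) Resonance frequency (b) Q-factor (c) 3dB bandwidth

Step 1 — Resonance: ω₀ = 1/√(LC) = 1/√(0.0347·4.7e-06) = 2476 rad/s.
Step 2 — f₀ = ω₀/(2π) = 394.1 Hz.
Step 3 — Series Q: Q = ω₀L/R = 2476·0.0347/28.5 = 3.015.
Step 4 — Bandwidth: Δω = ω₀/Q = 821.3 rad/s; BW = Δω/(2π) = 130.7 Hz.

(a) f₀ = 394.1 Hz  (b) Q = 3.015  (c) BW = 130.7 Hz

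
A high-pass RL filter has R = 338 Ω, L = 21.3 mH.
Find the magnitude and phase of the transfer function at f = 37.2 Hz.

Step 1 — Angular frequency: ω = 2π·37.2 = 233.7 rad/s.
Step 2 — Transfer function: H(jω) = jωL/(R + jωL).
Step 3 — Numerator jωL = j·4.979; denominator R + jωL = 338 + j4.979.
Step 4 — H = 0.0002169 + j0.01473.
Step 5 — Magnitude: |H| = 0.01473 (-36.6 dB); phase: φ = 89.2°.

|H| = 0.01473 (-36.6 dB), φ = 89.2°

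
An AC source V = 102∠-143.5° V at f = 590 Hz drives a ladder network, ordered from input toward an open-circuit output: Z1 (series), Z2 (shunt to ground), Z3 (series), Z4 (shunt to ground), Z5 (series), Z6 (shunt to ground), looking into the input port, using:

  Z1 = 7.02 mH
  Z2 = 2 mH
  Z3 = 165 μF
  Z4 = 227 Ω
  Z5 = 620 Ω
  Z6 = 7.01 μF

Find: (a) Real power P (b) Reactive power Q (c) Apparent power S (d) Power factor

Step 1 — Angular frequency: ω = 2π·f = 2π·590 = 3707 rad/s.
Step 2 — Component impedances:
  Z1: Z = jωL = j·3707·0.00702 = 0 + j26.02 Ω
  Z2: Z = jωL = j·3707·0.002 = 0 + j7.414 Ω
  Z3: Z = 1/(jωC) = -j/(ω·C) = 0 - j1.635 Ω
  Z4: Z = R = 227 Ω
  Z5: Z = R = 620 Ω
  Z6: Z = 1/(jωC) = -j/(ω·C) = 0 - j38.48 Ω
Step 3 — Ladder network (open output): work backward from the far end, alternating series and parallel combinations. Z_in = 0.3305 + j33.43 Ω = 33.43∠89.4° Ω.
Step 4 — Source phasor: V = 102∠-143.5° V = -81.99 - j60.67 V.
Step 5 — Current: I = V / Z = -1.839 + j2.434 A = 3.051∠127.1° A.
Step 6 — Complex power: S = V·I* = 3.076 + j311.2 VA.
Step 7 — Real power: P = Re(S) = 3.076 W.
Step 8 — Reactive power: Q = Im(S) = 311.2 VAR.
Step 9 — Apparent power: |S| = 311.2 VA.
Step 10 — Power factor: PF = P/|S| = 0.009884 (lagging).

(a) P = 3.076 W  (b) Q = 311.2 VAR  (c) S = 311.2 VA  (d) PF = 0.009884 (lagging)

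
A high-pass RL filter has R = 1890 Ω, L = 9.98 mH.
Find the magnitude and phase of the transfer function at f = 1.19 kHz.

Step 1 — Angular frequency: ω = 2π·1190 = 7477 rad/s.
Step 2 — Transfer function: H(jω) = jωL/(R + jωL).
Step 3 — Numerator jωL = j·74.62; denominator R + jωL = 1890 + j74.62.
Step 4 — H = 0.001556 + j0.03942.
Step 5 — Magnitude: |H| = 0.03945 (-28.1 dB); phase: φ = 87.7°.

|H| = 0.03945 (-28.1 dB), φ = 87.7°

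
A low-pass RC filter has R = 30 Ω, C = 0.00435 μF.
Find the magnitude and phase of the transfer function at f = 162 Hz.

Step 1 — Angular frequency: ω = 2π·162 = 1018 rad/s.
Step 2 — Transfer function: H(jω) = 1/(1 + jωRC).
Step 3 — Denominator: 1 + jωRC = 1 + j·1018·30·4.35e-09 = 1 + j0.0001328.
Step 4 — H = 1 - j0.0001328.
Step 5 — Magnitude: |H| = 1 (-0.0 dB); phase: φ = -0.0°.

|H| = 1 (-0.0 dB), φ = -0.0°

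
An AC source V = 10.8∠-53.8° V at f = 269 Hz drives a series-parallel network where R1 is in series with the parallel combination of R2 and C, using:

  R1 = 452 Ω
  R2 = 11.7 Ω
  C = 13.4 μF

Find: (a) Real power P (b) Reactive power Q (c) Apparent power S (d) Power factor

Step 1 — Angular frequency: ω = 2π·f = 2π·269 = 1690 rad/s.
Step 2 — Component impedances:
  R1: Z = R = 452 Ω
  R2: Z = R = 11.7 Ω
  C: Z = 1/(jωC) = -j/(ω·C) = 0 - j44.15 Ω
Step 3 — Parallel branch: R2 || C = 1/(1/R2 + 1/C) = 10.93 - j2.897 Ω.
Step 4 — Series with R1: Z_total = R1 + (R2 || C) = 462.9 - j2.897 Ω = 462.9∠-0.4° Ω.
Step 5 — Source phasor: V = 10.8∠-53.8° V = 6.379 - j8.715 V.
Step 6 — Current: I = V / Z = 0.0139 - j0.01874 A = 0.02333∠-53.4° A.
Step 7 — Complex power: S = V·I* = 0.2519 - j0.001577 VA.
Step 8 — Real power: P = Re(S) = 0.2519 W.
Step 9 — Reactive power: Q = Im(S) = -0.001577 VAR.
Step 10 — Apparent power: |S| = 0.252 VA.
Step 11 — Power factor: PF = P/|S| = 1 (leading).

(a) P = 0.2519 W  (b) Q = -0.001577 VAR  (c) S = 0.252 VA  (d) PF = 1 (leading)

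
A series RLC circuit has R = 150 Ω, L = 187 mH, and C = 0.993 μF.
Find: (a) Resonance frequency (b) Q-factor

Step 1 — Resonance condition Im(Z)=0 gives ω₀ = 1/√(LC).
Step 2 — ω₀ = 1/√(0.187·9.93e-07) = 2321 rad/s.
Step 3 — f₀ = ω₀/(2π) = 369.3 Hz.
Step 4 — Series Q: Q = ω₀L/R = 2321·0.187/150 = 2.893.

(a) f₀ = 369.3 Hz  (b) Q = 2.893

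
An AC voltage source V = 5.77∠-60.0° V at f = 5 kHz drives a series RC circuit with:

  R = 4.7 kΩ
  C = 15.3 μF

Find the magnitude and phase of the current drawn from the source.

Step 1 — Angular frequency: ω = 2π·f = 2π·5000 = 3.142e+04 rad/s.
Step 2 — Component impedances:
  R: Z = R = 4700 Ω
  C: Z = 1/(jωC) = -j/(ω·C) = 0 - j2.08 Ω
Step 3 — Series combination: Z_total = R + C = 4700 - j2.08 Ω = 4700∠-0.0° Ω.
Step 4 — Source phasor: V = 5.77∠-60.0° V = 2.885 - j4.997 V.
Step 5 — Ohm's law: I = V / Z_total = (2.885 - j4.997) / (4700 - j2.08) = 0.0006143 - j0.001063 A.
Step 6 — Convert to polar: |I| = 0.001228 A, ∠I = -60.0°.

I = 0.001228∠-60.0° A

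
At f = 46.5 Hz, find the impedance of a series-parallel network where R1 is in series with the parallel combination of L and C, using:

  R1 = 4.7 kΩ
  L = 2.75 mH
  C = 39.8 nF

Step 1 — Angular frequency: ω = 2π·f = 2π·46.5 = 292.2 rad/s.
Step 2 — Component impedances:
  R1: Z = R = 4700 Ω
  L: Z = jωL = j·292.2·0.00275 = 0 + j0.8035 Ω
  C: Z = 1/(jωC) = -j/(ω·C) = 0 - j8.6e+04 Ω
Step 3 — Parallel branch: L || C = 1/(1/L + 1/C) = 0 + j0.8035 Ω.
Step 4 — Series with R1: Z_total = R1 + (L || C) = 4700 + j0.8035 Ω = 4700∠0.0° Ω.

Z = 4700 + j0.8035 Ω = 4700∠0.0° Ω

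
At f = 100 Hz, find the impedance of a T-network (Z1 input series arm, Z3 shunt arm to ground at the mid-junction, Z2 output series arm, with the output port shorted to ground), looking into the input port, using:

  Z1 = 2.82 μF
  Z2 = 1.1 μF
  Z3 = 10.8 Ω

Step 1 — Angular frequency: ω = 2π·f = 2π·100 = 628.3 rad/s.
Step 2 — Component impedances:
  Z1: Z = 1/(jωC) = -j/(ω·C) = 0 - j564.4 Ω
  Z2: Z = 1/(jωC) = -j/(ω·C) = 0 - j1447 Ω
  Z3: Z = R = 10.8 Ω
Step 3 — With the output port shorted to ground, the output series arm Z2 runs from the junction to ground; the shunt arm Z3 also runs from the junction to ground. They appear in parallel: Z3 || Z2 = 10.8 - j0.08061 Ω.
Step 4 — Series with input arm Z1: Z_in = Z1 + (Z3 || Z2) = 10.8 - j564.5 Ω = 564.6∠-88.9° Ω.

Z = 10.8 - j564.5 Ω = 564.6∠-88.9° Ω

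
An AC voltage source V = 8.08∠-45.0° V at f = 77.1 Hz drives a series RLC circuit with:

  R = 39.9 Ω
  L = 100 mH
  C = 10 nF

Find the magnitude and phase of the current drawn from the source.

Step 1 — Angular frequency: ω = 2π·f = 2π·77.1 = 484.4 rad/s.
Step 2 — Component impedances:
  R: Z = R = 39.9 Ω
  L: Z = jωL = j·484.4·0.1 = 0 + j48.44 Ω
  C: Z = 1/(jωC) = -j/(ω·C) = 0 - j2.064e+05 Ω
Step 3 — Series combination: Z_total = R + L + C = 39.9 - j2.064e+05 Ω = 2.064e+05∠-90.0° Ω.
Step 4 — Source phasor: V = 8.08∠-45.0° V = 5.713 - j5.713 V.
Step 5 — Ohm's law: I = V / Z_total = (5.713 - j5.713) / (39.9 - j2.064e+05) = 2.769e-05 + j2.768e-05 A.
Step 6 — Convert to polar: |I| = 3.915e-05 A, ∠I = 45.0°.

I = 3.915e-05∠45.0° A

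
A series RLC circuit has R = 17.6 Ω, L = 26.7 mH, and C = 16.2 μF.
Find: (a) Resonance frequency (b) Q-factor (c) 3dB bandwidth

Step 1 — Resonance: ω₀ = 1/√(LC) = 1/√(0.0267·1.62e-05) = 1521 rad/s.
Step 2 — f₀ = ω₀/(2π) = 242 Hz.
Step 3 — Series Q: Q = ω₀L/R = 1521·0.0267/17.6 = 2.307.
Step 4 — Bandwidth: Δω = ω₀/Q = 659.2 rad/s; BW = Δω/(2π) = 104.9 Hz.

(a) f₀ = 242 Hz  (b) Q = 2.307  (c) BW = 104.9 Hz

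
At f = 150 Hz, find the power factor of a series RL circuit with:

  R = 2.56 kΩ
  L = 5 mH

Step 1 — Angular frequency: ω = 2π·f = 2π·150 = 942.5 rad/s.
Step 2 — Component impedances:
  R: Z = R = 2560 Ω
  L: Z = jωL = j·942.5·0.005 = 0 + j4.712 Ω
Step 3 — Series combination: Z_total = R + L = 2560 + j4.712 Ω = 2560∠0.1° Ω.
Step 4 — Power factor: PF = cos(φ) = Re(Z)/|Z| = 2560/2560 = 1.
Step 5 — Type: Im(Z) = 4.712 ⇒ lagging (phase φ = 0.1°).

PF = 1 (lagging, φ = 0.1°)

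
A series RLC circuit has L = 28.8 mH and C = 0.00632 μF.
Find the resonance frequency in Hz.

Step 1 — Resonance condition Im(Z)=0 gives ω₀ = 1/√(LC).
Step 2 — ω₀ = 1/√(0.0288·6.32e-09) = 7.412e+04 rad/s.
Step 3 — f₀ = ω₀/(2π) = 1.18e+04 Hz.

f₀ = 1.18e+04 Hz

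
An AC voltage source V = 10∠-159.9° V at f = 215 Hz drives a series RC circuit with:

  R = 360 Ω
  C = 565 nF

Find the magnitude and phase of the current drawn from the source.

Step 1 — Angular frequency: ω = 2π·f = 2π·215 = 1351 rad/s.
Step 2 — Component impedances:
  R: Z = R = 360 Ω
  C: Z = 1/(jωC) = -j/(ω·C) = 0 - j1310 Ω
Step 3 — Series combination: Z_total = R + C = 360 - j1310 Ω = 1359∠-74.6° Ω.
Step 4 — Source phasor: V = 10∠-159.9° V = -9.391 - j3.437 V.
Step 5 — Ohm's law: I = V / Z_total = (-9.391 - j3.437) / (360 - j1310) = 0.0006077 - j0.007335 A.
Step 6 — Convert to polar: |I| = 0.00736 A, ∠I = -85.3°.

I = 0.00736∠-85.3° A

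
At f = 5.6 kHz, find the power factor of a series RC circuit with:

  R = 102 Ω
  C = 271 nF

Step 1 — Angular frequency: ω = 2π·f = 2π·5600 = 3.519e+04 rad/s.
Step 2 — Component impedances:
  R: Z = R = 102 Ω
  C: Z = 1/(jωC) = -j/(ω·C) = 0 - j104.9 Ω
Step 3 — Series combination: Z_total = R + C = 102 - j104.9 Ω = 146.3∠-45.8° Ω.
Step 4 — Power factor: PF = cos(φ) = Re(Z)/|Z| = 102/146.3 = 0.6972.
Step 5 — Type: Im(Z) = -104.9 ⇒ leading (phase φ = -45.8°).

PF = 0.6972 (leading, φ = -45.8°)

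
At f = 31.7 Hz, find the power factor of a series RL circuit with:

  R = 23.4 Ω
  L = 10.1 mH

Step 1 — Angular frequency: ω = 2π·f = 2π·31.7 = 199.2 rad/s.
Step 2 — Component impedances:
  R: Z = R = 23.4 Ω
  L: Z = jωL = j·199.2·0.0101 = 0 + j2.012 Ω
Step 3 — Series combination: Z_total = R + L = 23.4 + j2.012 Ω = 23.49∠4.9° Ω.
Step 4 — Power factor: PF = cos(φ) = Re(Z)/|Z| = 23.4/23.486 = 0.9963.
Step 5 — Type: Im(Z) = 2.012 ⇒ lagging (phase φ = 4.9°).

PF = 0.9963 (lagging, φ = 4.9°)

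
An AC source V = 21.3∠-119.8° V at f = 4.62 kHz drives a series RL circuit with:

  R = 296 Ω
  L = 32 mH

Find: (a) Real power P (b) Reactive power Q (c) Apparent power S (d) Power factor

Step 1 — Angular frequency: ω = 2π·f = 2π·4620 = 2.903e+04 rad/s.
Step 2 — Component impedances:
  R: Z = R = 296 Ω
  L: Z = jωL = j·2.903e+04·0.032 = 0 + j928.9 Ω
Step 3 — Series combination: Z_total = R + L = 296 + j928.9 Ω = 974.9∠72.3° Ω.
Step 4 — Source phasor: V = 21.3∠-119.8° V = -10.59 - j18.48 V.
Step 5 — Current: I = V / Z = -0.02136 + j0.004589 A = 0.02185∠167.9° A.
Step 6 — Complex power: S = V·I* = 0.1413 + j0.4434 VA.
Step 7 — Real power: P = Re(S) = 0.1413 W.
Step 8 — Reactive power: Q = Im(S) = 0.4434 VAR.
Step 9 — Apparent power: |S| = 0.4654 VA.
Step 10 — Power factor: PF = P/|S| = 0.3036 (lagging).

(a) P = 0.1413 W  (b) Q = 0.4434 VAR  (c) S = 0.4654 VA  (d) PF = 0.3036 (lagging)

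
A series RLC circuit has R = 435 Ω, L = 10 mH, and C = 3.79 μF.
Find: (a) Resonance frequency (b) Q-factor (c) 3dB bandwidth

Step 1 — Resonance: ω₀ = 1/√(LC) = 1/√(0.01·3.79e-06) = 5137 rad/s.
Step 2 — f₀ = ω₀/(2π) = 817.5 Hz.
Step 3 — Series Q: Q = ω₀L/R = 5137·0.01/435 = 0.1181.
Step 4 — Bandwidth: Δω = ω₀/Q = 4.35e+04 rad/s; BW = Δω/(2π) = 6923 Hz.

(a) f₀ = 817.5 Hz  (b) Q = 0.1181  (c) BW = 6923 Hz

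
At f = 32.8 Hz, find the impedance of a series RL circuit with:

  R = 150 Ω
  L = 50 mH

Step 1 — Angular frequency: ω = 2π·f = 2π·32.8 = 206.1 rad/s.
Step 2 — Component impedances:
  R: Z = R = 150 Ω
  L: Z = jωL = j·206.1·0.05 = 0 + j10.3 Ω
Step 3 — Series combination: Z_total = R + L = 150 + j10.3 Ω = 150.4∠3.9° Ω.

Z = 150 + j10.3 Ω = 150.4∠3.9° Ω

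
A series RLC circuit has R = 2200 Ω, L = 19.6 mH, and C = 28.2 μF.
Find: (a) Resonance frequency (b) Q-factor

Step 1 — Resonance condition Im(Z)=0 gives ω₀ = 1/√(LC).
Step 2 — ω₀ = 1/√(0.0196·2.82e-05) = 1345 rad/s.
Step 3 — f₀ = ω₀/(2π) = 214.1 Hz.
Step 4 — Series Q: Q = ω₀L/R = 1345·0.0196/2200 = 0.01198.

(a) f₀ = 214.1 Hz  (b) Q = 0.01198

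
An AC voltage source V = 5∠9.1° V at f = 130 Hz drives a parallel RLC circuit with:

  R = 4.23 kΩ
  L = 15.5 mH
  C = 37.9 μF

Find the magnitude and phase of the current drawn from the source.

Step 1 — Angular frequency: ω = 2π·f = 2π·130 = 816.8 rad/s.
Step 2 — Component impedances:
  R: Z = R = 4230 Ω
  L: Z = jωL = j·816.8·0.0155 = 0 + j12.66 Ω
  C: Z = 1/(jωC) = -j/(ω·C) = 0 - j32.3 Ω
Step 3 — Parallel combination: 1/Z_total = 1/R + 1/L + 1/C; Z_total = 0.1025 + j20.82 Ω = 20.82∠89.7° Ω.
Step 4 — Source phasor: V = 5∠9.1° V = 4.937 + j0.7908 V.
Step 5 — Ohm's law: I = V / Z_total = (4.937 + j0.7908) / (0.1025 + j20.82) = 0.03915 - j0.2369 A.
Step 6 — Convert to polar: |I| = 0.2401 A, ∠I = -80.6°.

I = 0.2401∠-80.6° A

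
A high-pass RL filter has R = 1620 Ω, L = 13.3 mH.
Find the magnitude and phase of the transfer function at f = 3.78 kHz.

Step 1 — Angular frequency: ω = 2π·3780 = 2.375e+04 rad/s.
Step 2 — Transfer function: H(jω) = jωL/(R + jωL).
Step 3 — Numerator jωL = j·315.9; denominator R + jωL = 1620 + j315.9.
Step 4 — H = 0.03663 + j0.1878.
Step 5 — Magnitude: |H| = 0.1914 (-14.4 dB); phase: φ = 79.0°.

|H| = 0.1914 (-14.4 dB), φ = 79.0°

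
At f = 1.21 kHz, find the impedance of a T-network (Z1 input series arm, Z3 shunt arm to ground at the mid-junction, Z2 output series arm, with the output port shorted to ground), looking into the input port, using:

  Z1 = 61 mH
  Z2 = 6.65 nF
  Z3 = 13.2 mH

Step 1 — Angular frequency: ω = 2π·f = 2π·1210 = 7603 rad/s.
Step 2 — Component impedances:
  Z1: Z = jωL = j·7603·0.061 = 0 + j463.8 Ω
  Z2: Z = 1/(jωC) = -j/(ω·C) = 0 - j1.978e+04 Ω
  Z3: Z = jωL = j·7603·0.0132 = 0 + j100.4 Ω
Step 3 — With the output port shorted to ground, the output series arm Z2 runs from the junction to ground; the shunt arm Z3 also runs from the junction to ground. They appear in parallel: Z3 || Z2 = 0 + j100.9 Ω.
Step 4 — Series with input arm Z1: Z_in = Z1 + (Z3 || Z2) = 0 + j564.6 Ω = 564.6∠90.0° Ω.

Z = 0 + j564.6 Ω = 564.6∠90.0° Ω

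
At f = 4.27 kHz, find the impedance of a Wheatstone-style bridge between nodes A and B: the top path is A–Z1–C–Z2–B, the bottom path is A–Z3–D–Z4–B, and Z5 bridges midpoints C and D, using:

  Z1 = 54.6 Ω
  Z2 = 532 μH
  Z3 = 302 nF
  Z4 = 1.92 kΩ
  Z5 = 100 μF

Step 1 — Angular frequency: ω = 2π·f = 2π·4270 = 2.683e+04 rad/s.
Step 2 — Component impedances:
  Z1: Z = R = 54.6 Ω
  Z2: Z = jωL = j·2.683e+04·0.000532 = 0 + j14.27 Ω
  Z3: Z = 1/(jωC) = -j/(ω·C) = 0 - j123.4 Ω
  Z4: Z = R = 1920 Ω
  Z5: Z = 1/(jωC) = -j/(ω·C) = 0 - j0.3727 Ω
Step 3 — Bridge requires nodal analysis (the Z5 bridge couples midpoints C and D, so the two paths cannot be reduced to a simple series/parallel combination). Setting node B to ground and injecting 1 A at node A, the 3-node admittance system at A, C, D solves to V_A = Z_AB = 45.81 - j5.89 Ω = 46.19∠-7.3° Ω.

Z = 45.81 - j5.89 Ω = 46.19∠-7.3° Ω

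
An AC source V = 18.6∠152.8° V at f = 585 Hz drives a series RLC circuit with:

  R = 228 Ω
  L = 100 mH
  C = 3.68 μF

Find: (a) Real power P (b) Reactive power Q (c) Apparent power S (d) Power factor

Step 1 — Angular frequency: ω = 2π·f = 2π·585 = 3676 rad/s.
Step 2 — Component impedances:
  R: Z = R = 228 Ω
  L: Z = jωL = j·3676·0.1 = 0 + j367.6 Ω
  C: Z = 1/(jωC) = -j/(ω·C) = 0 - j73.93 Ω
Step 3 — Series combination: Z_total = R + L + C = 228 + j293.6 Ω = 371.8∠52.2° Ω.
Step 4 — Source phasor: V = 18.6∠152.8° V = -16.54 + j8.502 V.
Step 5 — Current: I = V / Z = -0.009228 + j0.04917 A = 0.05003∠100.6° A.
Step 6 — Complex power: S = V·I* = 0.5707 + j0.735 VA.
Step 7 — Real power: P = Re(S) = 0.5707 W.
Step 8 — Reactive power: Q = Im(S) = 0.735 VAR.
Step 9 — Apparent power: |S| = 0.9306 VA.
Step 10 — Power factor: PF = P/|S| = 0.6133 (lagging).

(a) P = 0.5707 W  (b) Q = 0.735 VAR  (c) S = 0.9306 VA  (d) PF = 0.6133 (lagging)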